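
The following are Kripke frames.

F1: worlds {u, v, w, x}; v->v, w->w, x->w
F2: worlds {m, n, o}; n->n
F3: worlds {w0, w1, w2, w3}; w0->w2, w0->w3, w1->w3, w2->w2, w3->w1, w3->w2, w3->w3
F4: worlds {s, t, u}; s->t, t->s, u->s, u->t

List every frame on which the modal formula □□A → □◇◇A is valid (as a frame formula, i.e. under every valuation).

F1, F2, F3

The schema corresponds to a generalized confluence (Geach) condition: ∀x ∀z (xRz → ∃w (xR²w ∧ zR²w)).
F1: condition met.
F2: condition met.
F3: condition met.
F4: fails — sRt but no w with sR²w and tR²w.
Valid on: F1, F2, F3.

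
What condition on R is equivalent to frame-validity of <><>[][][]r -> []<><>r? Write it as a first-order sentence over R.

forall x forall y forall z ((x R^2 y & xRz) -> exists w (y R^3 w & z R^2 w))

This is a Sahlqvist (Geach-type) schema ◇^2□^3r → □^1◇^2r.
Minimal-valuation argument: fix x; take any y with xR^2y and any z with xR^1z. Set V(r) to the set of worlds R-reachable from y in exactly 3 steps. Then □^3r holds at y, so the antecedent holds at x; validity forces ◇^2r at z, giving a w with zR^2w and yR^3w.
First-order correspondent: forall x forall y forall z ((x R^2 y & xRz) -> exists w (y R^3 w & z R^2 w)).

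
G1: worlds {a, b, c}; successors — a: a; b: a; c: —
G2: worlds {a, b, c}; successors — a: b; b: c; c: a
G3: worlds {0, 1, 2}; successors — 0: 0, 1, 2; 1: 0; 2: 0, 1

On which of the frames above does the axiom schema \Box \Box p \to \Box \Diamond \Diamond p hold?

Frame correspondent (Sahlqvist): \forall x \forall z (xRz \to \exists w (x R^2 w \wedge z R^2 w)) — i.e. a generalized confluence (Geach) condition.
G1: ✓.
G2: fails — aRb but no w with aR²w and bR²w.
G3: ✓.
Valid on: G1, G3.

G1, G3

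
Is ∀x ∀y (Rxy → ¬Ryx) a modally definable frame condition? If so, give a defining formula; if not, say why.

No

Modal frame validity is preserved under surjective bounded morphisms.
The 5-cycle (worlds 0,1,2,3,4 with 0→1→2→3→4→0) is asymmetric. Mapping every world to a single reflexive point • is a surjective bounded morphism, and the reflexive point is not asymmetric (R•• but asymmetry requires ¬R••).
So no modal formula (or set of formulas) defines exactly the asymmetric frames.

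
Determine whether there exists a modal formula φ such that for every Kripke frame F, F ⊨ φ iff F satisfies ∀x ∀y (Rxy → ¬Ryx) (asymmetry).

If a class were modally definable it would be closed under surjective bounded morphisms (Goldblatt–Thomason).
The 4-cycle (worlds s,t,u,v with s→t→u→v→s) is asymmetric. Mapping every world to a single reflexive point • is a surjective bounded morphism, and the reflexive point is not asymmetric (R•• but asymmetry requires ¬R••).
So the class is not modally definable.

Not modally definable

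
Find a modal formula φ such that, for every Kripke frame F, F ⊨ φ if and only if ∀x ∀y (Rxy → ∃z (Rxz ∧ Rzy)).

□□q → □q

This is density; the standard corresponding axiom is C4: □□q → □q.
Suppose □□q→□q is valid. Take Rxy and set V(q)={w : xR²w}. Then □□q at x, so □q at x, so q at y, i.e. ∃z(Rxz∧Rzy).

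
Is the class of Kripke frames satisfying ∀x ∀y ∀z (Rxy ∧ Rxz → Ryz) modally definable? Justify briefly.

Yes: it is the Euclidean property, defined by the 5 schema ◇p → □◇p.
Suppose ◇p→□◇p is valid. Take Rxy, Rxz and set V(p)={y}. Then ◇p at x, so □◇p at x, so ◇p at z, so some w with Rzw has p; w=y, i.e. Rzy. By symmetry of the argument, Ryz.

Definable; ◇p → □◇p defines it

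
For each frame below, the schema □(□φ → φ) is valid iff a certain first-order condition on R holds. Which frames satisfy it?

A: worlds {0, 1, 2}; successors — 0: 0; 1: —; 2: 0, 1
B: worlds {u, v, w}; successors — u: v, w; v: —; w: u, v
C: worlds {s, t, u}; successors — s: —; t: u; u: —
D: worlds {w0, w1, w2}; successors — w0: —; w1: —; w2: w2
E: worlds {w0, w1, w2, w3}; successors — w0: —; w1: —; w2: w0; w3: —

D

The schema corresponds to shift-reflexivity: ∀x ∀y (Rxy → Ryy).
A: fails — R21 but not R11.
B: fails — Ruv but not Rvv.
C: fails — Rtu but not Ruu.
D: holds.
E: fails — Rw2w0 but not Rw0w0.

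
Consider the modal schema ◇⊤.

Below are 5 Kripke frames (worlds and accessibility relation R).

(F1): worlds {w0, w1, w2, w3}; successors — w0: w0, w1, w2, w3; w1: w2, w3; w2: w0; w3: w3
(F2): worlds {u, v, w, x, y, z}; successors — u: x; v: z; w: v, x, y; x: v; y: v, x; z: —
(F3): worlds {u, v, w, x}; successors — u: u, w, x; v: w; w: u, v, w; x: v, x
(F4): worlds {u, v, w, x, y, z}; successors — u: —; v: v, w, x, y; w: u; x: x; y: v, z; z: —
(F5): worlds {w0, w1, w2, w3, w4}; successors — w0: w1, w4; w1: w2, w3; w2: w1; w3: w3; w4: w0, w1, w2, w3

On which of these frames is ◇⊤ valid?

(F1), (F3), (F5)

Frame correspondent (Sahlqvist): ∀x ∃y Rxy — i.e. seriality.
(F1): holds.
(F2): fails — world z has no successor.
(F3): holds.
(F4): fails — world u has no successor.
(F5): holds.
Valid on: (F1), (F3), (F5).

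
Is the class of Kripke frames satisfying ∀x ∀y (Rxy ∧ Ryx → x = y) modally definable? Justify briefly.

Any modally definable frame class is closed under surjective bounded morphisms.
The 8-cycle (worlds w0,w1,w2,w3,w4,w5,w6,w7 with w0→w1→w2→w3→w4→w5→w6→w7→w0) is antisymmetric. Sending even-indexed worlds to • and odd-indexed worlds to ∘ is a surjective bounded morphism onto the two-world frame with •↔∘, which is not antisymmetric.
So the class is not modally definable.

Not modally definable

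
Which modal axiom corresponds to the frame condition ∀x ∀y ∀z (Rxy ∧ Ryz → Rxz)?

□p → □□p

This is transitivity; the standard corresponding axiom is 4: □p → □□p.
Suppose □p→□□p is valid. Take Rxy, Ryz and set V(p)={w : Rxw}. Then □p at x, so □□p at x, so □p at y, so p at z, i.e. Rxz.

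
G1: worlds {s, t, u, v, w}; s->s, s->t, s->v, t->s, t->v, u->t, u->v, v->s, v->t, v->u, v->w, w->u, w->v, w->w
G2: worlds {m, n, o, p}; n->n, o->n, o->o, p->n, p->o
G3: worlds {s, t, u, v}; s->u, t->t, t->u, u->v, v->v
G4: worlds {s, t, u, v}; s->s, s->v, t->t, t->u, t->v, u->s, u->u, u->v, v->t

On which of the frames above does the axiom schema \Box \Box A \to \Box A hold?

The schema corresponds to density: \forall x \forall y (Rxy \to \exists z (Rxz \wedge Rzy)).
G1: condition met.
G2: condition met.
G3: fails — Rsu but no z with Rsz and Rzu.
G4: condition met.

G1, G2, G4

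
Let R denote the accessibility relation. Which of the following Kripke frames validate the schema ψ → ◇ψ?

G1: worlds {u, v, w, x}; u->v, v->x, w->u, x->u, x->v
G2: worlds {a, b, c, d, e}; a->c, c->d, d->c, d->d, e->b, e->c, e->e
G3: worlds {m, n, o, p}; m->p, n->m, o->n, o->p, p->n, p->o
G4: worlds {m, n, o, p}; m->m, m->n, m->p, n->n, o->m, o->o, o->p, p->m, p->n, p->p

G4

The schema corresponds to reflexivity: ∀x Rxx.
G1: fails — world u does not see itself.
G2: fails — world a does not see itself.
G3: fails — world m does not see itself.
G4: condition met.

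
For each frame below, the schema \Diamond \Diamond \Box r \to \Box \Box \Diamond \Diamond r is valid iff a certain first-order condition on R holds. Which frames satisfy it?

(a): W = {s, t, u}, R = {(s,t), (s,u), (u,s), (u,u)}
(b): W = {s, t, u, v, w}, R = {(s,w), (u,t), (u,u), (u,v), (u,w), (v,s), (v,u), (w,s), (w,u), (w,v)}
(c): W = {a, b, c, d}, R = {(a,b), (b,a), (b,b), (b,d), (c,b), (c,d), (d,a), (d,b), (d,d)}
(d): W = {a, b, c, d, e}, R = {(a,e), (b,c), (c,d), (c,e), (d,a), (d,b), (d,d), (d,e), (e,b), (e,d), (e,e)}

(c)

The schema corresponds to a generalized confluence (Geach) condition: \forall x \forall y \forall z ((x R^2 y \wedge x R^2 z) \to \exists w (yRw \wedge z R^2 w)).
(a): fails — uR²s, uR²t but no w with sRw and tR²w.
(b): fails — sR²s, sR²s but no w* with sRw* and sR²w*.
(c): holds.
(d): fails — aR²b, aR²b but no w with bRw and bR²w.
Valid on: (c).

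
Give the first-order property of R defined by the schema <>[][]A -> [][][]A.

This is a Sahlqvist (Geach-type) schema ◇^1□^2A → □^3◇^0A.
Minimal-valuation argument: fix x; take any y with xR^1y and any z with xR^3z. Set V(A) to the set of worlds R-reachable from y in exactly 2 steps. Then □^2A holds at y, so the antecedent holds at x; validity forces ◇^0A at z, giving a w with zR^0w and yR^2w.
First-order correspondent: forall x forall y forall z ((xRy & x R^3 z) -> exists w (y R^2 w & z = w)).

forall x forall y forall z ((xRy & x R^3 z) -> exists w (y R^2 w & z = w))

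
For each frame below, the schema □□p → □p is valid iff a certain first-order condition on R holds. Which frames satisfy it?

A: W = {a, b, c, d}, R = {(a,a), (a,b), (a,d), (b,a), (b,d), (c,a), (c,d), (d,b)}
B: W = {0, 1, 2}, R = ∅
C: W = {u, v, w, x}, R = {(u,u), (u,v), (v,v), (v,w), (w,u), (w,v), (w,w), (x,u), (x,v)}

B, C

The schema corresponds to density: ∀x ∀y (Rxy → ∃z (Rxz ∧ Rzy)).
A: fails — Rdb but no z with Rdz and Rzb.
B: condition met.
C: condition met.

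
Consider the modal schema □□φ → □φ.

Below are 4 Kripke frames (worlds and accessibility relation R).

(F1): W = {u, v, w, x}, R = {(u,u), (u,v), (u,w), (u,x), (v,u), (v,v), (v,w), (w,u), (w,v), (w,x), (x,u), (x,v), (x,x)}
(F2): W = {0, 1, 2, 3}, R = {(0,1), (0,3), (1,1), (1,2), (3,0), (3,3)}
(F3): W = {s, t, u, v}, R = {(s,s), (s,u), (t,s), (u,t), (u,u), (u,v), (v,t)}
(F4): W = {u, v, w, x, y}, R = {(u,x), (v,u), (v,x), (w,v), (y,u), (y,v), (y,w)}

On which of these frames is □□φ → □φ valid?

(F1), (F2)

This is the axiom for density; its first-order frame correspondent is ∀x ∀y (Rxy → ∃z (Rxz ∧ Rzy)).
(F1): satisfies the condition.
(F2): satisfies the condition.
(F3): fails — Rvt but no z with Rvz and Rzt.
(F4): fails — Rvu but no z with Rvz and Rzu.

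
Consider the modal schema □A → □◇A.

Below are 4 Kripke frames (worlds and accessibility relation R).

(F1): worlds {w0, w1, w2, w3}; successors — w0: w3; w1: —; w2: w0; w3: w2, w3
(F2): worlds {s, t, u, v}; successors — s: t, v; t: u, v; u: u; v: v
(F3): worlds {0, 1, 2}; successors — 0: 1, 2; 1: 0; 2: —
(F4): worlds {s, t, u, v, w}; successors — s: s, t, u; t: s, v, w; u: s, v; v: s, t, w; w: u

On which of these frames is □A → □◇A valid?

(F2)

Frame correspondent (Sahlqvist): ∀x ∀z (xRz → ∃w (xRw ∧ zRw)) — i.e. a generalized confluence (Geach) condition.
(F1): fails — w2Rw0 but no w with w2Rw and w0Rw.
(F2): holds.
(F3): fails — 0R1 but no w with 0Rw and 1Rw.
(F4): fails — tRw but no w* with tRw* and wRw*.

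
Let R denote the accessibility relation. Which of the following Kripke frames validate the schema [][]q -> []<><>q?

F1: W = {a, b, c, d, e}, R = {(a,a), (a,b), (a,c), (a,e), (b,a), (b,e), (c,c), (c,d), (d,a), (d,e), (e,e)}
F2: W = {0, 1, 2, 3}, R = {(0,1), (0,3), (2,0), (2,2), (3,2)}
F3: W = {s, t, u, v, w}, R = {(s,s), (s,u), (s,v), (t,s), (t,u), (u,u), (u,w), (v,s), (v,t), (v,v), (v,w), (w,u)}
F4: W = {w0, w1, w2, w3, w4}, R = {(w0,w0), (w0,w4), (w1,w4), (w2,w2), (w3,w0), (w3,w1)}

F1, F3

This is the axiom for a generalized confluence (Geach) condition; its first-order frame correspondent is forall x forall z (xRz -> exists w (x R^2 w & z R^2 w)).
F1: condition met.
F2: fails — 0R1 but no w with 0R²w and 1R²w.
F3: condition met.
F4: fails — w0Rw4 but no w with w0R²w and w4R²w.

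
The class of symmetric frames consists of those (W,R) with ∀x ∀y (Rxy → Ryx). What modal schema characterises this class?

A defining formula is ψ → □◇ψ (the B axiom).

ψ → □◇ψ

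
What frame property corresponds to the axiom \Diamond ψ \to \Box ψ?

partial functionality

This schema is the CD axiom.
Its frame correspondent is partial functionality — \forall x \forall y \forall z (Rxy \wedge Rxz \to y = z).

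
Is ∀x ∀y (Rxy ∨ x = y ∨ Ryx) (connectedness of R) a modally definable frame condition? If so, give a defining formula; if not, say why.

Modal frame validity is preserved under disjoint unions.
Take 4 disjoint single-world reflexive frames: each is trivially connected, but their disjoint union has 4 worlds with no edge between distinct components, so it is not connected.
So no modal formula (or set of formulas) defines exactly the connected frames.

Not definable by any modal formula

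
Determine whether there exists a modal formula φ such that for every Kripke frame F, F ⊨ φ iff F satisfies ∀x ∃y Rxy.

The condition is seriality. A defining modal formula is □p → ◇p.
Suppose □p→◇p is valid. At any x set V(p)=W. Then □p at x, so ◇p at x, so x has a successor.

Yes — defined by □p → ◇p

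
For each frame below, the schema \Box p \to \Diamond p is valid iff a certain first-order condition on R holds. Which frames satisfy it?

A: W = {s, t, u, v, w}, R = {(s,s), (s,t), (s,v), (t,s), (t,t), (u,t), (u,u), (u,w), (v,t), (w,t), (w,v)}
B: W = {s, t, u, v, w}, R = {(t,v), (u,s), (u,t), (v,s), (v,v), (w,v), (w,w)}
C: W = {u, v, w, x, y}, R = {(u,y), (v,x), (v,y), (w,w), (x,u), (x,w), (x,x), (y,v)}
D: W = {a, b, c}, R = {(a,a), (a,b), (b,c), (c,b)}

This is the axiom for seriality; its first-order frame correspondent is \forall x \exists y Rxy.
A: condition met.
B: fails — world s has no successor.
C: condition met.
D: condition met.

A, C, D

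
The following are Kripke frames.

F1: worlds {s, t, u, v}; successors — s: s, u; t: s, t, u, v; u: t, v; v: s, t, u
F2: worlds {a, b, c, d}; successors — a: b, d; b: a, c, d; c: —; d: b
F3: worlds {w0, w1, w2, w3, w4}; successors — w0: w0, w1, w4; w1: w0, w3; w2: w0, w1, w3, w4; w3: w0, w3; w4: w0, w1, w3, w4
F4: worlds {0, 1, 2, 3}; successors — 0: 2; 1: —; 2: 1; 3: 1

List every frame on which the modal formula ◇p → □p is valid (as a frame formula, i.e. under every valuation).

F4

Frame correspondent (Sahlqvist): ∀x ∀y ∀z (Rxy ∧ Rxz → y = z) — i.e. partial functionality.
F1: fails — s sees both s and u.
F2: fails — a sees both b and d.
F3: fails — w0 sees both w0 and w1.
F4: holds.
Valid on: F4.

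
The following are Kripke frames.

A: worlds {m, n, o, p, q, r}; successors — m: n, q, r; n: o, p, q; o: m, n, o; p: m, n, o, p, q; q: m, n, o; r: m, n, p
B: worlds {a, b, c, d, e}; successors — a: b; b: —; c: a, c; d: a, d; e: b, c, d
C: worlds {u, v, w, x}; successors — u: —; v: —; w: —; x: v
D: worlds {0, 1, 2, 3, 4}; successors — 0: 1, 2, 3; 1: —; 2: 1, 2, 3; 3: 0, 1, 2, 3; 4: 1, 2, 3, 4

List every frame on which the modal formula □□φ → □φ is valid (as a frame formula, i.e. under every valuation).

D

Frame correspondent (Sahlqvist): ∀x ∀y (Rxy → ∃z (Rxz ∧ Rzy)) — i.e. density.
A: fails — Rmr but no z with Rmz and Rzr.
B: fails — Reb but no z with Rez and Rzb.
C: fails — Rxv but no z with Rxz and Rzv.
D: condition met.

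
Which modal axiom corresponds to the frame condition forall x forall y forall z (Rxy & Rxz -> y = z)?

A defining formula is ◇ψ → □ψ (the CD axiom).

◇ψ → □ψ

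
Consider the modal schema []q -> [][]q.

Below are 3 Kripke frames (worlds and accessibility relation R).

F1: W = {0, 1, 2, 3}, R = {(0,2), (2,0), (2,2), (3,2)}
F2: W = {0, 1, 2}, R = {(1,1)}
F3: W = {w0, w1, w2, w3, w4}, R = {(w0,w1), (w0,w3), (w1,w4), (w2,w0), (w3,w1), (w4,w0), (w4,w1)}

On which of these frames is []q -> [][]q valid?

F2

This is the axiom for transitivity; its first-order frame correspondent is forall x forall y forall z (Rxy & Ryz -> Rxz).
F1: fails — R32 and R20 but not R30.
F2: condition met.
F3: fails — Rw3w1 and Rw1w4 but not Rw3w4.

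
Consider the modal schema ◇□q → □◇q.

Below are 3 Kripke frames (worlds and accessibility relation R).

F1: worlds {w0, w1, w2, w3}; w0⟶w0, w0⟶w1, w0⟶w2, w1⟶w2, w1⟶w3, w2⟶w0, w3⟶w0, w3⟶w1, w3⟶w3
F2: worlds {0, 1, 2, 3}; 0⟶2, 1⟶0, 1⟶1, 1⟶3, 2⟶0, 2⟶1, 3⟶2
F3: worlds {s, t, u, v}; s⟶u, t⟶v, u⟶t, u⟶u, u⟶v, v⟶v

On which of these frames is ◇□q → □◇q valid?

Frame correspondent (Sahlqvist): ∀x ∀y ∀z (Rxy ∧ Rxz → ∃w (Ryw ∧ Rzw)) — i.e. convergence.
F1: fails — Rw0w1 and Rw0w2 but w1 and w2 have no common successor.
F2: fails — R10 and R11 but 0 and 1 have no common successor.
F3: satisfies the condition.

F3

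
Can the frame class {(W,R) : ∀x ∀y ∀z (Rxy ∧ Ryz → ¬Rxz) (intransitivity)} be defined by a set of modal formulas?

Not definable by any modal formula

If a class were modally definable it would be closed under surjective bounded morphisms (Goldblatt–Thomason).
The 7-cycle (worlds w0,w1,w2,w3,w4,w5,w6 with w0→w1→w2→w3→w4→w5→w6→w0) is intransitive. Mapping every world to a single reflexive point • is a surjective bounded morphism; the reflexive point is not intransitive (R••∧R•• but R••).
So no modal formula (or set of formulas) defines exactly the intransitive frames.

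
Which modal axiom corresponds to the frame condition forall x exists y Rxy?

A defining formula is □s → ◇s (the D axiom).
Suppose □s→◇s is valid. At any x set V(s)=W. Then □s at x, so ◇s at x, so x has a successor.

□s → ◇s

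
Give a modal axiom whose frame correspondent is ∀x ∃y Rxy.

□p → ◇p

The condition is seriality. The D schema □p → ◇p defines it.
Suppose □p→◇p is valid. At any x set V(p)=W. Then □p at x, so ◇p at x, so x has a successor.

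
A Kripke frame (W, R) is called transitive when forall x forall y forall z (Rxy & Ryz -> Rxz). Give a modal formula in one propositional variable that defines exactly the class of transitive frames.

The condition is transitivity. The 4 schema □ψ → □□ψ defines it.
Suppose □ψ→□□ψ is valid. Take Rxy, Ryz and set V(ψ)={w : Rxw}. Then □ψ at x, so □□ψ at x, so □ψ at y, so ψ at z, i.e. Rxz.

□ψ → □□ψ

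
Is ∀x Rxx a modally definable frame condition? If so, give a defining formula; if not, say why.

Yes, by □q → q

The condition is reflexivity. A defining modal formula is □q → q.
Suppose □q→q is valid. At any x set V(q)={w : Rxw}. Then □q holds at x, so q holds at x, i.e. Rxx.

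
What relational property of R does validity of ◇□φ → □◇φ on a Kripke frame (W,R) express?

Convergence

Suppose ◇□φ→□◇φ is valid. Take Rxy, Rxz and set V(φ)={w : Ryw}. Then □φ at y so ◇□φ at x, so □◇φ at x, so ◇φ at z, giving w with Rzw and Ryw.
The converse is a direct semantic check.
Frame condition: ∀x ∀y ∀z (Rxy ∧ Rxz → ∃w (Ryw ∧ Rzw)).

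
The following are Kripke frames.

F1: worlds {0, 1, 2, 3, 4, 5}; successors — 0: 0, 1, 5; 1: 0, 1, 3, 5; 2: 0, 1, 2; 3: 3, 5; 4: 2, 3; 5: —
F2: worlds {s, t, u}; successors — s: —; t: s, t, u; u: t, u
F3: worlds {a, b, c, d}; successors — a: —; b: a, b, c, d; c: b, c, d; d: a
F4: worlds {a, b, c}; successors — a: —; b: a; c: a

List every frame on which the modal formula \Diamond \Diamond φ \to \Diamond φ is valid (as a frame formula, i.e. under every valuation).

F4

This is the axiom for transitivity; its first-order frame correspondent is \forall x \forall y \forall z (Rxy \wedge Ryz \to Rxz).
F1: fails — R43 and R35 but not R45.
F2: fails — Rut and Rts but not Rus.
F3: fails — Rcd and Rda but not Rca.
F4: ✓.
Valid on: F4.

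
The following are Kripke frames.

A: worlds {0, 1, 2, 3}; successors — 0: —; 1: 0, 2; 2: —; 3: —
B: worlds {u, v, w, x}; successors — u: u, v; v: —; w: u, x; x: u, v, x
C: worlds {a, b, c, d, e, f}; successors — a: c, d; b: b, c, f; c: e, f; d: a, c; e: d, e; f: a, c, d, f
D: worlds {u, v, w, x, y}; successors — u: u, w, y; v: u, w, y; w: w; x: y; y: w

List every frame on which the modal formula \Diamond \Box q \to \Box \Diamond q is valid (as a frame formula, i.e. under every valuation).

D

The schema corresponds to convergence: \forall x \forall y \forall z (Rxy \wedge Rxz \to \exists w (Ryw \wedge Rzw)).
A: fails — R12 and R12 but 2 and 2 have no common successor.
B: fails — Ruv and Ruv but v and v have no common successor.
C: fails — Rac and Rad but c and d have no common successor.
D: ✓.
Valid on: D.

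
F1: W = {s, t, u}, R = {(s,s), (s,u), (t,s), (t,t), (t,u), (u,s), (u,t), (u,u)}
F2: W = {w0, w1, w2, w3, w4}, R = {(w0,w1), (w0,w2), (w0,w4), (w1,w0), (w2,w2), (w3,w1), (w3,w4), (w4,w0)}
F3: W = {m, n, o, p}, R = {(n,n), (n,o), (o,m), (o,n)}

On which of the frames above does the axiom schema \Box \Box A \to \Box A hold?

F1

The schema corresponds to density: \forall x \forall y (Rxy \to \exists z (Rxz \wedge Rzy)).
F1: satisfies the condition.
F2: fails — Rw1w0 but no z with Rw1z and Rzw0.
F3: fails — Rom but no z with Roz and Rzm.
Valid on: F1.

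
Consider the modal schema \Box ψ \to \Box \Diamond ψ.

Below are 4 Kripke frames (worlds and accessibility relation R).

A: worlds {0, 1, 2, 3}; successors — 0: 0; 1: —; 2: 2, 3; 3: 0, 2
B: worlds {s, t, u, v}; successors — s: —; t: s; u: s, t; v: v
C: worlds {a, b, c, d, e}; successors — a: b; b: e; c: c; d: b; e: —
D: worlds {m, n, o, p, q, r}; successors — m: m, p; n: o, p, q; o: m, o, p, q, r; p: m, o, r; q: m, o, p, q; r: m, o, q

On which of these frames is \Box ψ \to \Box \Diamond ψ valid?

Frame correspondent (Sahlqvist): \forall x \forall z (xRz \to \exists w (xRw \wedge zRw)) — i.e. a generalized confluence (Geach) condition.
A: condition met.
B: fails — tRs but no w with tRw and sRw.
C: fails — aRb but no w with aRw and bRw.
D: condition met.

A, D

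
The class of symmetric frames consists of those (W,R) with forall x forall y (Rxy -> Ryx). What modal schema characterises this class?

The condition is symmetry. The B schema r → □◇r defines it.

r → □◇r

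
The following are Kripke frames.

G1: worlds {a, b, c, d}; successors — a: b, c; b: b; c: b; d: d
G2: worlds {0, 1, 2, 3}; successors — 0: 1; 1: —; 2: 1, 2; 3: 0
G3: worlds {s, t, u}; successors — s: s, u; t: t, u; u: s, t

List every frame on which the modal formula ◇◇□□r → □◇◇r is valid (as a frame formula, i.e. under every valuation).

The schema corresponds to a generalized confluence (Geach) condition: ∀x ∀y ∀z ((xR²y ∧ xRz) → ∃w (yR²w ∧ zR²w)).
G1: holds.
G2: fails — 2R²1, 2R1 but no w with 1R²w and 1R²w.
G3: holds.
Valid on: G1, G3.

G1, G3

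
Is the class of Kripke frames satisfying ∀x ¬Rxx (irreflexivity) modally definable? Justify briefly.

Modal frame validity is preserved under surjective bounded morphisms.
The 5-cycle (worlds w0,w1,w2,w3,w4 with w0→w1→w2→w3→w4→w0) is irreflexive, and the map sending every world to a single reflexive point • is a surjective bounded morphism (forth: every edge maps to (•,•); back: every world has a successor). So any modal formula valid on the 5-cycle is also valid on the reflexive point, which is not irreflexive.
So the class is not modally definable.

No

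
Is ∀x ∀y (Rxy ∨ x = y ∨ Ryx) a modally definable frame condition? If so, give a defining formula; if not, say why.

No — not modally definable

Modal frame validity is preserved under disjoint unions.
Take 4 disjoint single-world reflexive frames: each is trivially connected, but their disjoint union has 4 worlds with no edge between distinct components, so it is not connected.
So the class is not modally definable.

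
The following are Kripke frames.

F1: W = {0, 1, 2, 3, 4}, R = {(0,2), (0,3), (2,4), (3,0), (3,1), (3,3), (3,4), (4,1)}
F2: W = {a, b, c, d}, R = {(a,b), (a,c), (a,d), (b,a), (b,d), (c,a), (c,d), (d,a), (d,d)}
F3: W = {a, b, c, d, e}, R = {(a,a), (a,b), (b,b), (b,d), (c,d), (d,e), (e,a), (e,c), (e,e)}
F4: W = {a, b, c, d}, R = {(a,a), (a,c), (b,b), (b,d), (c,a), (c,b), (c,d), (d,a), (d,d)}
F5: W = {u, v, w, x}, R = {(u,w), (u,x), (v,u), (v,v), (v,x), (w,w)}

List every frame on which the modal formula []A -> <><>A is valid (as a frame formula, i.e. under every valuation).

F2, F4

Frame correspondent (Sahlqvist): forall x exists w (xRw & x R^2 w) — i.e. a generalized confluence (Geach) condition.
F1: fails — at 1 but no w with 1Rw and 1R²w.
F2: ✓.
F3: fails — at c but no w with cRw and cR²w.
F4: ✓.
F5: fails — at x but no t with xRt and xR²t.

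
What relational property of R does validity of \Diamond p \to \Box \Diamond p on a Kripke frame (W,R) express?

Suppose ◇p→□◇p is valid. Take Rxy, Rxz and set V(p)={y}. Then ◇p at x, so □◇p at x, so ◇p at z, so some w with Rzw has p; w=y, i.e. Rzy. By symmetry of the argument, Ryz.
The converse is a direct semantic check.
Frame condition: \forall x \forall y \forall z (Rxy \wedge Rxz \to Ryz).

the Euclidean property: \forall x \forall y \forall z (Rxy \wedge Rxz \to Ryz)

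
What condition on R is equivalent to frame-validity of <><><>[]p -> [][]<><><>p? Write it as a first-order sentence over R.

forall x forall y forall z ((x R^3 y & x R^2 z) -> exists w (yRw & z R^3 w))

This is a Sahlqvist (Geach-type) schema ◇^3□^1p → □^2◇^3p.
Minimal-valuation argument: fix x; take any y with xR^3y and any z with xR^2z. Set V(p) to the set of worlds R-reachable from y in exactly 1 step. Then □^1p holds at y, so the antecedent holds at x; validity forces ◇^3p at z, giving a w with zR^3w and yR^1w.
First-order correspondent: forall x forall y forall z ((x R^3 y & x R^2 z) -> exists w (yRw & z R^3 w)).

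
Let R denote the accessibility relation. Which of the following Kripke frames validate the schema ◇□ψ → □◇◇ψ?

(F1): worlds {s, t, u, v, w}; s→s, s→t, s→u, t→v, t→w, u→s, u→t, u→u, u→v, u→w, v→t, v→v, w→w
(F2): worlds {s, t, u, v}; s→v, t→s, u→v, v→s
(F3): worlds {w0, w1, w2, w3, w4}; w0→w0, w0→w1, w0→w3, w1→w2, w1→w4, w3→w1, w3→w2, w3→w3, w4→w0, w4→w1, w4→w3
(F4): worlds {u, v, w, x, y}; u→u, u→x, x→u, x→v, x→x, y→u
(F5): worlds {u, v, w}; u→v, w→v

Frame correspondent (Sahlqvist): ∀x ∀y ∀z ((xRy ∧ xRz) → ∃w (yRw ∧ zR²w)) — i.e. a generalized confluence (Geach) condition.
(F1): fails — tRv, tRw but no w* with vRw* and wR²w*.
(F2): fails — sRv, sRv but no w with vRw and vR²w.
(F3): fails — w0Rw1, w0Rw1 but no w with w1Rw and w1R²w.
(F4): fails — xRu, xRv but no t with uRt and vR²t.
(F5): fails — uRv, uRv but no t with vRt and vR²t.
Valid on no frame.

none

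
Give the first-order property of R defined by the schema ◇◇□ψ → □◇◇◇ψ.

∀x ∀y ∀z ((xR²y ∧ xRz) → ∃w (yRw ∧ zR³w))

This is a Sahlqvist (Geach-type) schema ◇^2□^1ψ → □^1◇^3ψ.
First-order correspondent: ∀x ∀y ∀z ((xR²y ∧ xRz) → ∃w (yRw ∧ zR³w)).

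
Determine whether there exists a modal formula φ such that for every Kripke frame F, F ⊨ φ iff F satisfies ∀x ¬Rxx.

No — not modally definable

If a class were modally definable it would be closed under surjective bounded morphisms (Goldblatt–Thomason).
The 5-cycle (worlds 0,1,2,3,4 with 0→1→2→3→4→0) is irreflexive, and the map sending every world to a single reflexive point • is a surjective bounded morphism (forth: every edge maps to (•,•); back: every world has a successor). So any modal formula valid on the 5-cycle is also valid on the reflexive point, which is not irreflexive.
So no modal formula (or set of formulas) defines exactly the irreflexive frames.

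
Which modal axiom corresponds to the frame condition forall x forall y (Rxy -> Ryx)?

This is symmetry; the standard corresponding axiom is B: ψ → □◇ψ.
Suppose ψ→□◇ψ is valid. Take Rxy and set V(ψ)={x}. Then ψ at x, so □◇ψ at x, so ◇ψ at y, so some z with Ryz has ψ; z=x, i.e. Ryx.

ψ → □◇ψ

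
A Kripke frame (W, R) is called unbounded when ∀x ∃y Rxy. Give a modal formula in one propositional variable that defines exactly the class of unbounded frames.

□q → ◇q

The condition is seriality. The D schema □q → ◇q defines it.
Suppose □q→◇q is valid. At any x set V(q)=W. Then □q at x, so ◇q at x, so x has a successor.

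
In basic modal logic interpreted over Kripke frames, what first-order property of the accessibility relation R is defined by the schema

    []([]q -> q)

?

This is the T□ axiom.
Its frame correspondent is shift-reflexivity — forall x forall y (Rxy -> Ryy).

shift-reflexivity: forall x forall y (Rxy -> Ryy)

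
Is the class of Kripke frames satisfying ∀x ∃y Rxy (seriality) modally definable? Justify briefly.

Yes — defined by □p → ◇p

The condition is seriality. A defining modal formula is □p → ◇p.
Suppose □p→◇p is valid. At any x set V(p)=W. Then □p at x, so ◇p at x, so x has a successor.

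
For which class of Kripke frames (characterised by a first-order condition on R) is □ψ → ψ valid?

reflexivity: ∀x Rxx

Suppose □ψ→ψ is valid. At any x set V(ψ)={w : Rxw}. Then □ψ holds at x, so ψ holds at x, i.e. Rxx.
Conversely, on a frame with reflexivity the schema holds at every world under every valuation.
So the correspondent is reflexivity.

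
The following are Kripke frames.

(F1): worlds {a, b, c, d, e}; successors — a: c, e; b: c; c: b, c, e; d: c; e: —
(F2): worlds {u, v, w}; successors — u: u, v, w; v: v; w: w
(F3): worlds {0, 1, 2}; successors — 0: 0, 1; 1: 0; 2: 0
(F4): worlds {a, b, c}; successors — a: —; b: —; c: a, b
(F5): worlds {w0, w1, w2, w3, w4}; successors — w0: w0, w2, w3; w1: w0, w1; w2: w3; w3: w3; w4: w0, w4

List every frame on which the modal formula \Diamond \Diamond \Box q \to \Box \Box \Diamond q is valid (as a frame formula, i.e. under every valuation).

(F3), (F4)

Frame correspondent (Sahlqvist): \forall x \forall y \forall z ((x R^2 y \wedge x R^2 z) \to \exists w (yRw \wedge zRw)) — i.e. a generalized confluence (Geach) condition.
(F1): fails — aR²b, aR²e but no w with bRw and eRw.
(F2): fails — uR²v, uR²w but no t with vRt and wRt.
(F3): holds.
(F4): holds.
(F5): fails — w1R²w1, w1R²w2 but no w with w1Rw and w2Rw.
Valid on: (F3), (F4).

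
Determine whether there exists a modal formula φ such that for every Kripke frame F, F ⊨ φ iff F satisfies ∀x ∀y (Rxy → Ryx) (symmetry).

Yes: it is symmetry, defined by the B schema r → □◇r.
Suppose r→□◇r is valid. Take Rxy and set V(r)={x}. Then r at x, so □◇r at x, so ◇r at y, so some z with Ryz has r; z=x, i.e. Ryx.

Yes — defined by r → □◇r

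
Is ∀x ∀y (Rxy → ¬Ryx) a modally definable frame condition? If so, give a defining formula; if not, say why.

Modal frame validity is preserved under surjective bounded morphisms.
The 3-cycle (worlds 0,1,2 with 0→1→2→0) is asymmetric. Mapping every world to a single reflexive point • is a surjective bounded morphism, and the reflexive point is not asymmetric (R•• but asymmetry requires ¬R••).
So the class is not modally definable.

Not modally definable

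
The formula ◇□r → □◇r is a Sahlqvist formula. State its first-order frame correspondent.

This schema is the .2 axiom.
Its frame correspondent is convergence — ∀x ∀y ∀z (Rxy ∧ Rxz → ∃w (Ryw ∧ Rzw)).

convergence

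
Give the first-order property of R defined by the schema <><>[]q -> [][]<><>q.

forall x forall y forall z ((x R^2 y & x R^2 z) -> exists w (yRw & z R^2 w))

This is a Sahlqvist (Geach-type) schema ◇^2□^1q → □^2◇^2q.
First-order correspondent: forall x forall y forall z ((x R^2 y & x R^2 z) -> exists w (yRw & z R^2 w)).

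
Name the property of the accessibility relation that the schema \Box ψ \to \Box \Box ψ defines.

transitivity: \forall x \forall y \forall z (Rxy \wedge Ryz \to Rxz)

Suppose □ψ→□□ψ is valid. Take Rxy, Ryz and set V(ψ)={w : Rxw}. Then □ψ at x, so □□ψ at x, so □ψ at y, so ψ at z, i.e. Rxz.
Conversely, any frame satisfying \forall x \forall y \forall z (Rxy \wedge Ryz \to Rxz) validates the schema.
So the correspondent is transitivity.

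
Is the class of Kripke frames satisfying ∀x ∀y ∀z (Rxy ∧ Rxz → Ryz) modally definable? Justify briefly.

Definable; ◇q → □◇q defines it

Yes: it is the Euclidean property, defined by the 5 schema ◇q → □◇q.
Suppose ◇q→□◇q is valid. Take Rxy, Rxz and set V(q)={y}. Then ◇q at x, so □◇q at x, so ◇q at z, so some w with Rzw has q; w=y, i.e. Rzy. By symmetry of the argument, Ryz.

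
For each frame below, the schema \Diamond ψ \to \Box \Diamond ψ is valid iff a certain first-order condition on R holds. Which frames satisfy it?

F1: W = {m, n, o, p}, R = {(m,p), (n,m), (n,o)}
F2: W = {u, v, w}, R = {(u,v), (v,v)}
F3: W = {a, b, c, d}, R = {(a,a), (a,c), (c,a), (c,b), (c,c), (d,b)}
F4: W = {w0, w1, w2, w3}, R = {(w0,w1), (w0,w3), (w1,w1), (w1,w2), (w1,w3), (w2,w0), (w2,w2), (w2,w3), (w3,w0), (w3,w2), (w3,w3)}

F2

The schema corresponds to the Euclidean property: \forall x \forall y \forall z (Rxy \wedge Rxz \to Ryz).
F1: fails — Rmp and Rmp but not Rpp.
F2: holds.
F3: fails — Rcb and Rcc but not Rbc.
F4: fails — Rw0w3 and Rw0w1 but not Rw3w1.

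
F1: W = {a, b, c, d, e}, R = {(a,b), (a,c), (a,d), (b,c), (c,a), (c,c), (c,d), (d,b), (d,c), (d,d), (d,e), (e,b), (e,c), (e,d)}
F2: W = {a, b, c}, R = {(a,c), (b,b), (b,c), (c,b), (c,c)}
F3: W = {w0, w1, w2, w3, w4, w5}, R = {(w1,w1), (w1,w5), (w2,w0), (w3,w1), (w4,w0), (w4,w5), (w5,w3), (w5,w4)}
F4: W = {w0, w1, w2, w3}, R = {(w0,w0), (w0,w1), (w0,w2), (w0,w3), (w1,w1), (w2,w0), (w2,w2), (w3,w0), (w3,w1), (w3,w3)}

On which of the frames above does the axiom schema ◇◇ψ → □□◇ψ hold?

F2

Frame correspondent (Sahlqvist): ∀x ∀y ∀z ((xR²y ∧ xR²z) → ∃w (y = w ∧ zRw)) — i.e. a generalized confluence (Geach) condition.
F1: fails — aR²a, aR²a but no w with a=w and aRw.
F2: holds.
F3: fails — w1R²w1, w1R²w4 but no w with w1=w and w4Rw.
F4: fails — w0R²w0, w0R²w1 but no w with w0=w and w1Rw.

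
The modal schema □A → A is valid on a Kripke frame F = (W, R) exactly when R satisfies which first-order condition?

reflexivity: ∀x Rxx

Suppose □A→A is valid. At any x set V(A)={w : Rxw}. Then □A holds at x, so A holds at x, i.e. Rxx.
Conversely, any frame satisfying ∀x Rxx validates the schema.
Frame condition: ∀x Rxx.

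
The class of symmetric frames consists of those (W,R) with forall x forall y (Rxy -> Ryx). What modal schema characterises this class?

p → □◇p

A defining formula is p → □◇p (the B axiom).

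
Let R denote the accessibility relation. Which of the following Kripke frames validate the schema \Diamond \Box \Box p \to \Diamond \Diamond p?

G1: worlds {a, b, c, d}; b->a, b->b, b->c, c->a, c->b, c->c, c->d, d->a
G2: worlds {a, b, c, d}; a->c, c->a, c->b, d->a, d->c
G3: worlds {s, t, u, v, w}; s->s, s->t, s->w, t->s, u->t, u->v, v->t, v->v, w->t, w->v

G3

Frame correspondent (Sahlqvist): \forall x \forall y (xRy \to \exists w (y R^2 w \wedge x R^2 w)) — i.e. a generalized confluence (Geach) condition.
G1: fails — bRa but no w with aR²w and bR²w.
G2: fails — aRc but no w with cR²w and aR²w.
G3: condition met.
Valid on: G3.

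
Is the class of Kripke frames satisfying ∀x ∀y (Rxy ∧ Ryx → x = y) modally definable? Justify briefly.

Not modally definable

Modal frame validity is preserved under surjective bounded morphisms.
The 4-cycle (worlds 0,1,2,3 with 0→1→2→3→0) is antisymmetric. Sending even-indexed worlds to a and odd-indexed worlds to b is a surjective bounded morphism onto the two-world frame with a↔b, which is not antisymmetric.
Hence antisymmetry is not modally definable.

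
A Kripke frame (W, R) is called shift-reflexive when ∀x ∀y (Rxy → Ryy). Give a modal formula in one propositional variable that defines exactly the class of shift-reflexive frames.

The condition is shift-reflexivity. The T□ schema □(□r → r) defines it.
Suppose □(□r→r) is valid. Take Rxy and set V(r)={w : Ryw}. Then at y, □r holds; since □(□r→r) at x, □r→r at y, so r at y, i.e. Ryy.

□(□r → r)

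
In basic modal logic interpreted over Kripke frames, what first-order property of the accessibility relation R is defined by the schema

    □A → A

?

This is the T axiom.
Its frame correspondent is reflexivity — ∀x Rxx.

Reflexivity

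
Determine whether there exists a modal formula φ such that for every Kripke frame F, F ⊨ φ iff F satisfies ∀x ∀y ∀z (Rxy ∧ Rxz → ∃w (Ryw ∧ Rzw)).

Yes: it is convergence, defined by the .2 schema ◇□q → □◇q.

Definable; ◇□q → □◇q defines it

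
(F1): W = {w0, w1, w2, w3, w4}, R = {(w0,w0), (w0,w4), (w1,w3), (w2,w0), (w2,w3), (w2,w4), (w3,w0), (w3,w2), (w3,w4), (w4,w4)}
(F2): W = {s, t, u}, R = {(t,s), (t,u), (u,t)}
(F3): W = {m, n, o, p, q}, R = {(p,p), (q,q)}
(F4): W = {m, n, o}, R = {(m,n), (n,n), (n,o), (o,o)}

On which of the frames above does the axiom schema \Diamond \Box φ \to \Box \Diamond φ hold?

This is the axiom for convergence; its first-order frame correspondent is \forall x \forall y \forall z (Rxy \wedge Rxz \to \exists w (Ryw \wedge Rzw)).
(F1): satisfies the condition.
(F2): fails — Rtu and Rts but u and s have no common successor.
(F3): satisfies the condition.
(F4): satisfies the condition.

(F1), (F3), (F4)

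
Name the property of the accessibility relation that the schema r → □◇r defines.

Suppose r→□◇r is valid. Take Rxy and set V(r)={x}. Then r at x, so □◇r at x, so ◇r at y, so some z with Ryz has r; z=x, i.e. Ryx.
Conversely, on a frame with symmetry the schema holds at every world under every valuation.
Frame condition: ∀x ∀y (Rxy → Ryx).

Symmetry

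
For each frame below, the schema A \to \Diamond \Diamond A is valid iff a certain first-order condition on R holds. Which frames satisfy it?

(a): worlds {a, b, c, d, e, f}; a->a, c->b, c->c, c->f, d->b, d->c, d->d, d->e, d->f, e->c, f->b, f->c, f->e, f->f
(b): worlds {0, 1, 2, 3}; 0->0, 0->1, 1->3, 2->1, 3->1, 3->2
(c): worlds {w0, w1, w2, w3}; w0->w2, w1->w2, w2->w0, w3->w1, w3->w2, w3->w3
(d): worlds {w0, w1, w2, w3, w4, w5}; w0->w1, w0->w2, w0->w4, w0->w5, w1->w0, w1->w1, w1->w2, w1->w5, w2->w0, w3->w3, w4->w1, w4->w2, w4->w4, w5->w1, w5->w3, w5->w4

This is the axiom for a generalized confluence (Geach) condition; its first-order frame correspondent is \forall x \exists w (x = w \wedge x R^2 w).
(a): fails — at b but no w with b=w and bR²w.
(b): fails — at 2 but no w with 2=w and 2R²w.
(c): fails — at w1 but no w with w1=w and w1R²w.
(d): ✓.

(d)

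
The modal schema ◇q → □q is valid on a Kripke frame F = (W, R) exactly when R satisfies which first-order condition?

Suppose ◇q→□q is valid. Take Rxy, Rxz and set V(q)={y}. Then ◇q at x, so □q at x, so q at z, i.e. z=y.

Partial functionality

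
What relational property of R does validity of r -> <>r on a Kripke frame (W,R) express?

This is frame-equivalent to □r → r (substitute ¬r for r and contrapose).
Suppose □r→r is valid. At any x set V(r)={w : Rxw}. Then □r holds at x, so r holds at x, i.e. Rxx.
The converse is a direct semantic check.
So the correspondent is reflexivity.

reflexivity: forall x Rxx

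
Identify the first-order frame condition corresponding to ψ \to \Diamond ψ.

reflexivity: \forall x Rxx

This schema is equivalent to the T axiom □ψ → ψ.
It corresponds to reflexivity: \forall x Rxx.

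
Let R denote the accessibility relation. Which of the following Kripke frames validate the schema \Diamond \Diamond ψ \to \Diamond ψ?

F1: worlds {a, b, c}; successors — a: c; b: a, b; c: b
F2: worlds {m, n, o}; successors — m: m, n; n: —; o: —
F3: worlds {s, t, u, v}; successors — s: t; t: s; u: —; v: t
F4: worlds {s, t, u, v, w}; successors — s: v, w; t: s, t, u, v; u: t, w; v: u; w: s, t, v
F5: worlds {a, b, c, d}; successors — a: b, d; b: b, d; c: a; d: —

The schema corresponds to transitivity: \forall x \forall y \forall z (Rxy \wedge Ryz \to Rxz).
F1: fails — Rac and Rcb but not Rab.
F2: ✓.
F3: fails — Rvt and Rts but not Rvs.
F4: fails — Rwt and Rtu but not Rwu.
F5: fails — Rca and Rab but not Rcb.

F2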